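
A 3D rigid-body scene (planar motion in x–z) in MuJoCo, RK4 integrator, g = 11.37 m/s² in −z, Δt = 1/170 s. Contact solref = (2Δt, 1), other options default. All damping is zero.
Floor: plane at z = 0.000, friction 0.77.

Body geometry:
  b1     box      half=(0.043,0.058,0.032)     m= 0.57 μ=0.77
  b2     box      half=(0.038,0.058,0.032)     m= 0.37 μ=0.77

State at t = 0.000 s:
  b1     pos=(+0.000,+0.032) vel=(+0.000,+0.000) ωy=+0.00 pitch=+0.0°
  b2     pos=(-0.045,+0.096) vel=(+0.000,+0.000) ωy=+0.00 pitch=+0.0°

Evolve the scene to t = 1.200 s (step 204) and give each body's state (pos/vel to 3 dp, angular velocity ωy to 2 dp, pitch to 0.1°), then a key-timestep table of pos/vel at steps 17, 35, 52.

State at t = 1.200 s:
  b1     pos=(+0.000,+0.032) vel=(+0.000,+0.000) ωy=+0.00 pitch=+0.0°
  b2     pos=(-0.083,+0.038) vel=(+0.000,+0.000) ωy=+0.00 pitch=-90.0°

Key-timestep trajectory:
   step    t(s)  b1.x    b1.z    b1.vx   b1.vz   b2.x    b2.z    b2.vx   b2.vz 
     17  0.1000   +0.000  +0.032  +0.000  +0.000   -0.047  +0.096  -0.054  -0.007
     35  0.2059   +0.000  +0.032  +0.000  +0.000   -0.060  +0.091  -0.215  -0.134
     52  0.3059   +0.000  +0.032  +0.000  +0.000   -0.086  +0.038  -0.186  -0.882


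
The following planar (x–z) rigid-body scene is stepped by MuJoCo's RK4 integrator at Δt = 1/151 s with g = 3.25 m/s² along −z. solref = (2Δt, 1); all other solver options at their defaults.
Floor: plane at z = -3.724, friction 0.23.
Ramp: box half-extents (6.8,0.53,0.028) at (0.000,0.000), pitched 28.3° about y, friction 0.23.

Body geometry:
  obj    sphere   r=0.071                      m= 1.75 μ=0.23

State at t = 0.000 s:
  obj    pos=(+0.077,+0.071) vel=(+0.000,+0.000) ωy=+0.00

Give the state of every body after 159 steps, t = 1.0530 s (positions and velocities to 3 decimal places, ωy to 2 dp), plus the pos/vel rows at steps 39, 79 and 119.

State at t = 1.0530 s:
  obj    pos=(+0.614,-0.218) vel=(+1.020,-0.549) ωy=+16.32

Key-timestep trajectory:
   step    t(s)  obj.x    obj.z    obj.vx   obj.vz 
     39  0.2583   +0.109  +0.054  +0.250  -0.135
     79  0.5232   +0.210  +0.000  +0.507  -0.273
    119  0.7881   +0.378  -0.091  +0.764  -0.411


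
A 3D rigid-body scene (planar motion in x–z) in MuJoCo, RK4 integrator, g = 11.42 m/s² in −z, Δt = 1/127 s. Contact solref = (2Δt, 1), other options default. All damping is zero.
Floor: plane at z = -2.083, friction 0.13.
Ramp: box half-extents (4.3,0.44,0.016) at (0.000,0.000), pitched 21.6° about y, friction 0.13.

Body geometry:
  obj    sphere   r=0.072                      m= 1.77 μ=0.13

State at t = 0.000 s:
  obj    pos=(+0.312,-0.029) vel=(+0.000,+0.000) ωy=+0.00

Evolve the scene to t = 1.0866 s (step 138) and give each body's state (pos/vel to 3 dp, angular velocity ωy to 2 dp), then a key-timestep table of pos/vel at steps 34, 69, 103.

State at t = 1.0866 s:
  obj    pos=(+1.961,-0.682) vel=(+3.034,-1.201) ωy=+45.30

Key-timestep trajectory:
   step    t(s)  obj.x    obj.z    obj.vx   obj.vz 
     34  0.2677   +0.412  -0.069  +0.748  -0.296
     69  0.5433   +0.724  -0.192  +1.517  -0.601
    103  0.8110   +1.231  -0.393  +2.265  -0.897


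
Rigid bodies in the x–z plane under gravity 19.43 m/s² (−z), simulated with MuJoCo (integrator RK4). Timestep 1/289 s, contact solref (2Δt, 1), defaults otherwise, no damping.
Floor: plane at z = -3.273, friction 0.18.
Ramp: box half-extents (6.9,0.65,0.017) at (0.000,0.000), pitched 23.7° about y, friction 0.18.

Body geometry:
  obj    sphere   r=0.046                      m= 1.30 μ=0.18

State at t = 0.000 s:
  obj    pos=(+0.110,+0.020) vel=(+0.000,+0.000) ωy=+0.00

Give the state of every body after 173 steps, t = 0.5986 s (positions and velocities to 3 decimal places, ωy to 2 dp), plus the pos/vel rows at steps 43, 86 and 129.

State at t = 0.5986 s:
  obj    pos=(+1.026,-0.381) vel=(+3.058,-1.342) ωy=+72.57

Key-timestep trajectory:
   step    t(s)  obj.x    obj.z    obj.vx   obj.vz 
     43  0.1488   +0.167  -0.004  +0.760  -0.334
     86  0.2976   +0.336  -0.079  +1.520  -0.667
    129  0.4464   +0.619  -0.203  +2.280  -1.001


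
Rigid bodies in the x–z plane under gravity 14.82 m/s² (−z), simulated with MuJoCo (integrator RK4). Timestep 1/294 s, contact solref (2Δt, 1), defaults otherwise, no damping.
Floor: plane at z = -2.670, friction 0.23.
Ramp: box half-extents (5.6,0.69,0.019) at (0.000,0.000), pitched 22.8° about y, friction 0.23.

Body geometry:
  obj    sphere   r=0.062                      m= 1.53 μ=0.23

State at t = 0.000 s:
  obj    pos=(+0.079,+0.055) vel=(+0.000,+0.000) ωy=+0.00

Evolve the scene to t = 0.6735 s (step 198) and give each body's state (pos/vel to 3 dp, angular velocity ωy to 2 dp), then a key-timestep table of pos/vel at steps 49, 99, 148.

State at t = 0.6735 s:
  obj    pos=(+0.937,-0.306) vel=(+2.547,-1.071) ωy=+44.55

Key-timestep trajectory:
   step    t(s)  obj.x    obj.z    obj.vx   obj.vz 
     49  0.1667   +0.131  +0.033  +0.630  -0.265
     99  0.3367   +0.293  -0.035  +1.274  -0.535
    148  0.5034   +0.558  -0.147  +1.904  -0.800


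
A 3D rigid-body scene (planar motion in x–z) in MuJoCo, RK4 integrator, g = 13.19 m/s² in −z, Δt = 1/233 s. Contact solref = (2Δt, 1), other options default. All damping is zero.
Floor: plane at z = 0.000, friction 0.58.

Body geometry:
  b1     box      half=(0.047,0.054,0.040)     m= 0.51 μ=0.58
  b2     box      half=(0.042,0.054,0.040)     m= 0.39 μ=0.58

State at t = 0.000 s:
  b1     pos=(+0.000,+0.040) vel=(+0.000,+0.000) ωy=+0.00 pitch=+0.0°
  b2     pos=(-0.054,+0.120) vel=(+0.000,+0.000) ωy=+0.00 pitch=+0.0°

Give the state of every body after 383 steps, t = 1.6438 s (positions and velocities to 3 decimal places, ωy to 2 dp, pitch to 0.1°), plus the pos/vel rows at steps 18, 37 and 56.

State at t = 1.6438 s:
  b1     pos=(+0.000,+0.040) vel=(+0.000,+0.000) ωy=+0.00 pitch=+0.0°
  b2     pos=(-0.101,+0.042) vel=(+0.000,+0.000) ωy=+0.00 pitch=-90.0°

Key-timestep trajectory:
   step    t(s)  b1.x    b1.z    b1.vx   b1.vz   b2.x    b2.z    b2.vx   b2.vz 
     18  0.0773   +0.000  +0.040  +0.000  +0.000   -0.058  +0.119  -0.120  -0.034
     37  0.1588   +0.000  +0.040  +0.000  +0.000   -0.076  +0.109  -0.303  -0.309
     56  0.2403   +0.000  +0.040  +0.000  +0.000   -0.102  +0.047  -0.327  -1.284


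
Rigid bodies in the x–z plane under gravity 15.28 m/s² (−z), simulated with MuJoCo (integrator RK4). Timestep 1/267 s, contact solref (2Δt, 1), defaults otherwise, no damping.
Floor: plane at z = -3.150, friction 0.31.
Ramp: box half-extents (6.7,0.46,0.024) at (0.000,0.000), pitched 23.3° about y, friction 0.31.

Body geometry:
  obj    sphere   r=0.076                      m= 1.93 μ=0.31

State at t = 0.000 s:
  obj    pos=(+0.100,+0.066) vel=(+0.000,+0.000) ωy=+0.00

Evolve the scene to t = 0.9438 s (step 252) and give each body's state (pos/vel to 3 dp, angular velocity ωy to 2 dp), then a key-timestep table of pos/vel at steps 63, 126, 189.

State at t = 0.9438 s:
  obj    pos=(+1.866,-0.695) vel=(+3.742,-1.612) ωy=+53.61

Key-timestep trajectory:
   step    t(s)  obj.x    obj.z    obj.vx   obj.vz 
     63  0.2360   +0.210  +0.018  +0.936  -0.403
    126  0.4719   +0.542  -0.124  +1.871  -0.806
    189  0.7079   +1.093  -0.362  +2.807  -1.209


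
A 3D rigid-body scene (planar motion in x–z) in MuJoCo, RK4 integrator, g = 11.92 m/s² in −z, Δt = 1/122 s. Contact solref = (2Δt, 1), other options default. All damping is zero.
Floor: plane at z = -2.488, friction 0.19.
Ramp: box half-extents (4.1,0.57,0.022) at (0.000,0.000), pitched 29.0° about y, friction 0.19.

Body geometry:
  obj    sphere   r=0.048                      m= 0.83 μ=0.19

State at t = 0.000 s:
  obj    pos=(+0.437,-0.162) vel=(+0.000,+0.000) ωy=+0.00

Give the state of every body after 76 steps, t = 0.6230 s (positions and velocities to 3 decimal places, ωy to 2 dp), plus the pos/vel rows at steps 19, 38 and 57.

State at t = 0.6230 s:
  obj    pos=(+1.138,-0.551) vel=(+2.249,-1.247) ωy=+53.53

Key-timestep trajectory:
   step    t(s)  obj.x    obj.z    obj.vx   obj.vz 
     19  0.1557   +0.481  -0.187  +0.563  -0.312
     38  0.3115   +0.612  -0.259  +1.125  -0.624
     57  0.4672   +0.831  -0.381  +1.687  -0.935


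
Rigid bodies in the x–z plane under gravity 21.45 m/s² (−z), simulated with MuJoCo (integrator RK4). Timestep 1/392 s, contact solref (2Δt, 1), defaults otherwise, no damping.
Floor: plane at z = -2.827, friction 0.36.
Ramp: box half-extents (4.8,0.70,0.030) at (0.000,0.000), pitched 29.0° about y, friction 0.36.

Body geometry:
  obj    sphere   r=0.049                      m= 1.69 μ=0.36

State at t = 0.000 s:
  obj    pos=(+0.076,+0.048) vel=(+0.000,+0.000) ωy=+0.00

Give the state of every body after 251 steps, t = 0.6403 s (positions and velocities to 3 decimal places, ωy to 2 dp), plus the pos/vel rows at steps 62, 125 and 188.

State at t = 0.6403 s:
  obj    pos=(+1.408,-0.690) vel=(+4.160,-2.306) ωy=+97.05

Key-timestep trajectory:
   step    t(s)  obj.x    obj.z    obj.vx   obj.vz 
     62  0.1582   +0.157  +0.003  +1.028  -0.570
    125  0.3189   +0.406  -0.135  +2.072  -1.148
    188  0.4796   +0.823  -0.366  +3.116  -1.727


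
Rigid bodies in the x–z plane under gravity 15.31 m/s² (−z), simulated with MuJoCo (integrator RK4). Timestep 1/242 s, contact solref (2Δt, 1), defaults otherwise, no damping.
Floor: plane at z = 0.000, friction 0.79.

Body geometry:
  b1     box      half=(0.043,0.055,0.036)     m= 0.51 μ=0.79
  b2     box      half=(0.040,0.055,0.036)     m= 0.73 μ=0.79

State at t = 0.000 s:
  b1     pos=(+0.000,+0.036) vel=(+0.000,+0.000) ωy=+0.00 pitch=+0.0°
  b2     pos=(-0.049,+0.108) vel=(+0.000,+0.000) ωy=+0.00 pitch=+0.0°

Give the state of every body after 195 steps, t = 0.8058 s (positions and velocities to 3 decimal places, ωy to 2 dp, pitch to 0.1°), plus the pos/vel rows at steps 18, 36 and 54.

State at t = 0.8058 s:
  b1     pos=(+0.000,+0.036) vel=(+0.000,+0.000) ωy=+0.00 pitch=+0.0°
  b2     pos=(-0.091,+0.040) vel=(+0.000,+0.000) ωy=+0.00 pitch=-90.0°

Key-timestep trajectory:
   step    t(s)  b1.x    b1.z    b1.vx   b1.vz   b2.x    b2.z    b2.vx   b2.vz 
     18  0.0744   +0.000  +0.036  +0.001  +0.000   -0.053  +0.107  -0.128  -0.037
     36  0.1488   +0.000  +0.036  +0.000  +0.000   -0.070  +0.096  -0.313  -0.340
     54  0.2231   +0.000  +0.036  +0.000  +0.000   -0.093  +0.036  +0.008  -0.291


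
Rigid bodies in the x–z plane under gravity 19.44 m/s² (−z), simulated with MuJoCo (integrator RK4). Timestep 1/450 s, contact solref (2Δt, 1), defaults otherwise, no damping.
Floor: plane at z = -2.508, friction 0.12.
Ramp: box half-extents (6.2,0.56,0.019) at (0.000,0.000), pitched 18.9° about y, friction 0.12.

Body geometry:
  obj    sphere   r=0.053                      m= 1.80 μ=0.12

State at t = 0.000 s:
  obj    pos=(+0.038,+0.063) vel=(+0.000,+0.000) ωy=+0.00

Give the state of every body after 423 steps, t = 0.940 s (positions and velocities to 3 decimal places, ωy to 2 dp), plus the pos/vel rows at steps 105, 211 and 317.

State at t = 0.940 s:
  obj    pos=(+1.918,-0.581) vel=(+4.000,-1.370) ωy=+79.76

Key-timestep trajectory:
   step    t(s)  obj.x    obj.z    obj.vx   obj.vz 
    105  0.2333   +0.154  +0.023  +0.993  -0.340
    211  0.4689   +0.506  -0.097  +1.995  -0.683
    317  0.7044   +1.094  -0.298  +2.998  -1.026


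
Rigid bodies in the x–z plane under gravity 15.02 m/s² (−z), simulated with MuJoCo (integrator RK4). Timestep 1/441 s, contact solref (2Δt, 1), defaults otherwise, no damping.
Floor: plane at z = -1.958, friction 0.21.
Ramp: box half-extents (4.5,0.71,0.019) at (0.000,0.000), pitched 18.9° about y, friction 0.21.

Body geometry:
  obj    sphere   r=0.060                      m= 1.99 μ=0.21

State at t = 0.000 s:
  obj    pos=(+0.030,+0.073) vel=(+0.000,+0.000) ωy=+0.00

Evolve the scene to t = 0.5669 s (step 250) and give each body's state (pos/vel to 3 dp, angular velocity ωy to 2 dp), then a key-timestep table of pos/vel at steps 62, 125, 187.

State at t = 0.5669 s:
  obj    pos=(+0.558,-0.108) vel=(+1.864,-0.638) ωy=+32.83

Key-timestep trajectory:
   step    t(s)  obj.x    obj.z    obj.vx   obj.vz 
     62  0.1406   +0.063  +0.062  +0.462  -0.158
    125  0.2834   +0.162  +0.028  +0.932  -0.319
    187  0.4240   +0.326  -0.028  +1.394  -0.477


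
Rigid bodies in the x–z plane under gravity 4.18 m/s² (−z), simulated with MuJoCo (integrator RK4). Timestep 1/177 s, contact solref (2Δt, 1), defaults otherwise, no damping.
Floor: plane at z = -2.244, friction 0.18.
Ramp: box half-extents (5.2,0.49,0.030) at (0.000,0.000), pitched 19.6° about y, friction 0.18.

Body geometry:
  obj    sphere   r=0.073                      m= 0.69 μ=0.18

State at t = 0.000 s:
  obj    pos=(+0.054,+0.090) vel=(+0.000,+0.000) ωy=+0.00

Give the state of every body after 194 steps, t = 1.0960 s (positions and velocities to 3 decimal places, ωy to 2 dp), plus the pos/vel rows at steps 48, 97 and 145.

State at t = 1.0960 s:
  obj    pos=(+0.621,-0.112) vel=(+1.034,-0.368) ωy=+15.03

Key-timestep trajectory:
   step    t(s)  obj.x    obj.z    obj.vx   obj.vz 
     48  0.2712   +0.089  +0.078  +0.256  -0.091
     97  0.5480   +0.196  +0.040  +0.517  -0.184
    145  0.8192   +0.371  -0.023  +0.773  -0.275


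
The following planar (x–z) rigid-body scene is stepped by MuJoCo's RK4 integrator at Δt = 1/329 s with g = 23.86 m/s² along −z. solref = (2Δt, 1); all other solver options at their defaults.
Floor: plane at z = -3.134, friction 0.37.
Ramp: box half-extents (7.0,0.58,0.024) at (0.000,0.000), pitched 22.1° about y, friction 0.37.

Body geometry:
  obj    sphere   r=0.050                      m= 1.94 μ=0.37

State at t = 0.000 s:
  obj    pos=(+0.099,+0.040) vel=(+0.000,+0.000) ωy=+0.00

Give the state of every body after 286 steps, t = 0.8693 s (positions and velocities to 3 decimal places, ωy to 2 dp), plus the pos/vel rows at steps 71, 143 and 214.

State at t = 0.8693 s:
  obj    pos=(+2.344,-0.872) vel=(+5.164,-2.097) ωy=+111.47

Key-timestep trajectory:
   step    t(s)  obj.x    obj.z    obj.vx   obj.vz 
     71  0.2158   +0.237  -0.017  +1.282  -0.521
    143  0.4347   +0.660  -0.188  +2.582  -1.049
    214  0.6505   +1.356  -0.471  +3.864  -1.569


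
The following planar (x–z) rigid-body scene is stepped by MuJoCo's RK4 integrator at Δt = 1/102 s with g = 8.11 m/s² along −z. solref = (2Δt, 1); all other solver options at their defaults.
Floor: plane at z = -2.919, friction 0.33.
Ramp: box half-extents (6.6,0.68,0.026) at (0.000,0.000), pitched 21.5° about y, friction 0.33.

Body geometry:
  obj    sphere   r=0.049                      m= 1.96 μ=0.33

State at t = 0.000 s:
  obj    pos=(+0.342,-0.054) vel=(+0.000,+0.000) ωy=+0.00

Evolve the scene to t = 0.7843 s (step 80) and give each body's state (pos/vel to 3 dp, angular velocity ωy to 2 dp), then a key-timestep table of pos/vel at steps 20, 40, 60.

State at t = 0.7843 s:
  obj    pos=(+0.950,-0.293) vel=(+1.549,-0.610) ωy=+33.97

Key-timestep trajectory:
   step    t(s)  obj.x    obj.z    obj.vx   obj.vz 
     20  0.1961   +0.380  -0.069  +0.387  -0.153
     40  0.3922   +0.494  -0.114  +0.775  -0.305
     60  0.5882   +0.684  -0.189  +1.162  -0.458


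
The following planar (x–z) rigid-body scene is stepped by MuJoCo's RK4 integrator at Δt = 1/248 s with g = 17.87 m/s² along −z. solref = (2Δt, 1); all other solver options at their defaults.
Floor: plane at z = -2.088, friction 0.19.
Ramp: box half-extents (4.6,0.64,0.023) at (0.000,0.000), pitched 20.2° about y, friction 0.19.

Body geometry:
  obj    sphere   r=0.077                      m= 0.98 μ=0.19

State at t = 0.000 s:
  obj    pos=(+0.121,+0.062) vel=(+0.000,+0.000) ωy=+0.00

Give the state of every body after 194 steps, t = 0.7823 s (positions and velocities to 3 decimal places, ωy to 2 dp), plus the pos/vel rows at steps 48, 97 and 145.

State at t = 0.7823 s:
  obj    pos=(+1.387,-0.404) vel=(+3.236,-1.191) ωy=+44.77

Key-timestep trajectory:
   step    t(s)  obj.x    obj.z    obj.vx   obj.vz 
     48  0.1935   +0.199  +0.034  +0.801  -0.295
     97  0.3911   +0.437  -0.054  +1.618  -0.595
    145  0.5847   +0.828  -0.198  +2.419  -0.890


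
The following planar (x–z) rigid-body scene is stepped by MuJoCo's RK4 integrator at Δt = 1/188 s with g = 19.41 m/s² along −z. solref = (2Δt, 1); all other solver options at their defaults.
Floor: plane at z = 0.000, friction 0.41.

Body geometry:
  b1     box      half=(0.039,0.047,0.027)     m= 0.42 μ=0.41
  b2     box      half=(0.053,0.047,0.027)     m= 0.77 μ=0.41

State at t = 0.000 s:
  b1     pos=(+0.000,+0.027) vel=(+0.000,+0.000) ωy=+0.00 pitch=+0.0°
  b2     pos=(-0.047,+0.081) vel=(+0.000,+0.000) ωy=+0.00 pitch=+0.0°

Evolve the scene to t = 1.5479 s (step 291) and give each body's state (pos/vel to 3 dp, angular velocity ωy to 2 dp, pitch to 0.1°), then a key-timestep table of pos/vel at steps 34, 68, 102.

State at t = 1.5479 s:
  b1     pos=(+0.000,+0.027) vel=(+0.000,+0.000) ωy=+0.00 pitch=+0.0°
  b2     pos=(-0.100,+0.053) vel=(+0.000,+0.000) ωy=+0.00 pitch=-90.0°

Key-timestep trajectory:
   step    t(s)  b1.x    b1.z    b1.vx   b1.vz   b2.x    b2.z    b2.vx   b2.vz 
     34  0.1809   +0.000  +0.027  +0.000  +0.000   -0.086  +0.058  -0.415  -0.053
     68  0.3617   +0.000  +0.027  +0.000  +0.000   -0.116  +0.058  +0.100  -0.020
    102  0.5426   +0.000  +0.027  +0.000  +0.000   -0.102  +0.053  -0.126  +0.061


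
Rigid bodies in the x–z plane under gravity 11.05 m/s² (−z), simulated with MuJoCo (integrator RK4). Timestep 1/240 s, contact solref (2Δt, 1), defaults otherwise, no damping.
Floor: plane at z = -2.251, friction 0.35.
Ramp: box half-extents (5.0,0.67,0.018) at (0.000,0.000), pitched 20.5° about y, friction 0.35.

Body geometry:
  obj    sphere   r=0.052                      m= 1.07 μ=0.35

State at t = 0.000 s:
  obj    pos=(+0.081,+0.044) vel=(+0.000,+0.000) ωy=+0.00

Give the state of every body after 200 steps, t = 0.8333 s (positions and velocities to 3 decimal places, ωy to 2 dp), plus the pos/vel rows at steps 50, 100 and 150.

State at t = 0.8333 s:
  obj    pos=(+0.980,-0.292) vel=(+2.158,-0.807) ωy=+44.29

Key-timestep trajectory:
   step    t(s)  obj.x    obj.z    obj.vx   obj.vz 
     50  0.2083   +0.137  +0.023  +0.539  -0.202
    100  0.4167   +0.306  -0.040  +1.079  -0.403
    150  0.6250   +0.587  -0.145  +1.618  -0.605


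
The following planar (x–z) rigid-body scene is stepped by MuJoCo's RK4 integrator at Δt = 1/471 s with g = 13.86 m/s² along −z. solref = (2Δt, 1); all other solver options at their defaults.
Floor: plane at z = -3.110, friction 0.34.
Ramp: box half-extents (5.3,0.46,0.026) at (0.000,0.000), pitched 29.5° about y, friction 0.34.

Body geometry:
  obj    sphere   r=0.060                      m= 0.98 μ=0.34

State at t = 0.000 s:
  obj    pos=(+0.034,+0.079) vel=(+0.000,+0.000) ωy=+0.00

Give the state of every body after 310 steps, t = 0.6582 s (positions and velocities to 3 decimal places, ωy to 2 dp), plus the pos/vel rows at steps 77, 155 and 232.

State at t = 0.6582 s:
  obj    pos=(+0.953,-0.441) vel=(+2.793,-1.580) ωy=+53.47

Key-timestep trajectory:
   step    t(s)  obj.x    obj.z    obj.vx   obj.vz 
     77  0.1635   +0.091  +0.047  +0.694  -0.392
    155  0.3291   +0.264  -0.051  +1.396  -0.790
    232  0.4926   +0.549  -0.212  +2.090  -1.182


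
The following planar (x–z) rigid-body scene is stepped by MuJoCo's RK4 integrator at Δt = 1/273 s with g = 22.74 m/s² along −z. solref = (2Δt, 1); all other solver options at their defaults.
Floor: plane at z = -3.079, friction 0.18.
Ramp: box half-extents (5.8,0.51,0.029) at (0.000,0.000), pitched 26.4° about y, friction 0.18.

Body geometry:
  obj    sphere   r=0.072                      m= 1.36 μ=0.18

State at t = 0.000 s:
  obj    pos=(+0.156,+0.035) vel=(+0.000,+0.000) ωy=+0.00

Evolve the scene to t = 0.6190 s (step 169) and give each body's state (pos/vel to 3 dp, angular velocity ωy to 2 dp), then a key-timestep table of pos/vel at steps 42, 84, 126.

State at t = 0.6190 s:
  obj    pos=(+1.396,-0.580) vel=(+4.005,-1.988) ωy=+62.07

Key-timestep trajectory:
   step    t(s)  obj.x    obj.z    obj.vx   obj.vz 
     42  0.1538   +0.233  -0.003  +0.996  -0.494
     84  0.3077   +0.462  -0.117  +1.991  -0.988
    126  0.4615   +0.845  -0.307  +2.986  -1.482


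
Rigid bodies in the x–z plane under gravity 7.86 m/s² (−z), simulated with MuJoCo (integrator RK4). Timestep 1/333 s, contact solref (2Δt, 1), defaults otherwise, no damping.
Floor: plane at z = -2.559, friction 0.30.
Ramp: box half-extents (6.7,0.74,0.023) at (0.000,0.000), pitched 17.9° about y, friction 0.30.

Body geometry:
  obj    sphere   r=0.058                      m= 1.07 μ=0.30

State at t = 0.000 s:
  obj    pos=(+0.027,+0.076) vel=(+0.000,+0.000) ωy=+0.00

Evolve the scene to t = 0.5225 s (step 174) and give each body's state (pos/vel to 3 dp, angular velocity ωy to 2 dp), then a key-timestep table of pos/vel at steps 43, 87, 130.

State at t = 0.5225 s:
  obj    pos=(+0.251,+0.004) vel=(+0.858,-0.277) ωy=+15.54

Key-timestep trajectory:
   step    t(s)  obj.x    obj.z    obj.vx   obj.vz 
     43  0.1291   +0.041  +0.072  +0.212  -0.069
     87  0.2613   +0.083  +0.058  +0.429  -0.139
    130  0.3904   +0.152  +0.036  +0.641  -0.207


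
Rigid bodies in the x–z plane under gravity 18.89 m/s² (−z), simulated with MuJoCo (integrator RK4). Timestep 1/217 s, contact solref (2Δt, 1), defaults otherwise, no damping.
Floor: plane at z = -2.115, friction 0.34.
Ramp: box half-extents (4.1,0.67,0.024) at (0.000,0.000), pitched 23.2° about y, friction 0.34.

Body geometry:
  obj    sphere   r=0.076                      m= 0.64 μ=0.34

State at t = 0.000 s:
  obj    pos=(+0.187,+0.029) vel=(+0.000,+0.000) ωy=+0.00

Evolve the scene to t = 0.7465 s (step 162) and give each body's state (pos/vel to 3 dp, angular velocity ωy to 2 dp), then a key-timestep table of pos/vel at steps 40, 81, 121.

State at t = 0.7465 s:
  obj    pos=(+1.548,-0.555) vel=(+3.647,-1.563) ωy=+52.20

Key-timestep trajectory:
   step    t(s)  obj.x    obj.z    obj.vx   obj.vz 
     40  0.1843   +0.270  -0.007  +0.901  -0.386
     81  0.3733   +0.527  -0.117  +1.824  -0.782
    121  0.5576   +0.947  -0.297  +2.724  -1.168


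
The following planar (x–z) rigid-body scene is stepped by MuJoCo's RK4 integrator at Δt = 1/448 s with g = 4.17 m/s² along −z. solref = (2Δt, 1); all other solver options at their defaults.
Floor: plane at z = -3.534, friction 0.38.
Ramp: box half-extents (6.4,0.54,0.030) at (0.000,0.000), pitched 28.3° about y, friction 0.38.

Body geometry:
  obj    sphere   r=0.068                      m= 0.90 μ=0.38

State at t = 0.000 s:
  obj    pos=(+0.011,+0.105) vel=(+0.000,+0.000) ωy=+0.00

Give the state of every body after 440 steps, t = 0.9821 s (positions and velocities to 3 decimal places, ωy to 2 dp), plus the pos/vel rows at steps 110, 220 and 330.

State at t = 0.9821 s:
  obj    pos=(+0.611,-0.218) vel=(+1.221,-0.658) ωy=+20.39

Key-timestep trajectory:
   step    t(s)  obj.x    obj.z    obj.vx   obj.vz 
    110  0.2455   +0.049  +0.085  +0.305  -0.164
    220  0.4911   +0.161  +0.025  +0.611  -0.329
    330  0.7366   +0.348  -0.076  +0.916  -0.493


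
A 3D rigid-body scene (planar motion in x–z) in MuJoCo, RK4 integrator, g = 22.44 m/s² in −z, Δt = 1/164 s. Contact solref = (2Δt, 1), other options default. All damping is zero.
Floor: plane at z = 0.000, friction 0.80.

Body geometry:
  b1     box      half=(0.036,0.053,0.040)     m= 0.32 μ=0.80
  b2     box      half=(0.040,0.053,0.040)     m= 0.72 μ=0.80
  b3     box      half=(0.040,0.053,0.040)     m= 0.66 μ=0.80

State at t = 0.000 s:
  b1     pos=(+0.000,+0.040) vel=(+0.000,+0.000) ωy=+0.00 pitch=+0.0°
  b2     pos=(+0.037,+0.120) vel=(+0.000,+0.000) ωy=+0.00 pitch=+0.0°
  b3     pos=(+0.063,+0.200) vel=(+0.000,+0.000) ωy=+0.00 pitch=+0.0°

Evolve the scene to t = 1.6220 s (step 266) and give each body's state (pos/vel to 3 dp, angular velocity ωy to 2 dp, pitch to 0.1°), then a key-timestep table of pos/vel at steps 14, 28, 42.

State at t = 1.6220 s:
  b1     pos=(-0.001,+0.040) vel=(+0.000,+0.000) ωy=+0.00 pitch=+0.0°
  b2     pos=(+0.084,+0.040) vel=(+0.000,+0.000) ωy=+0.00 pitch=+90.0°
  b3     pos=(+0.201,+0.040) vel=(+0.000,+0.000) ωy=+0.00 pitch=+90.0°

Key-timestep trajectory:
   step    t(s)  b1.x    b1.z    b1.vx   b1.vz   b2.x    b2.z    b2.vx   b2.vz   b3.x    b3.z    b3.vx   b3.vz 
     14  0.0854   +0.000  +0.040  -0.005  +0.001   +0.043  +0.119  +0.154  -0.024   +0.080  +0.194  +0.423  -0.186
     28  0.1707   -0.001  +0.040  -0.003  +0.001   +0.065  +0.107  +0.385  -0.397   +0.141  +0.145  +0.899  -1.261
     42  0.2561   -0.001  +0.040  +0.000  +0.000   +0.086  +0.034  -0.139  +0.201   +0.203  +0.033  -0.071  +0.338


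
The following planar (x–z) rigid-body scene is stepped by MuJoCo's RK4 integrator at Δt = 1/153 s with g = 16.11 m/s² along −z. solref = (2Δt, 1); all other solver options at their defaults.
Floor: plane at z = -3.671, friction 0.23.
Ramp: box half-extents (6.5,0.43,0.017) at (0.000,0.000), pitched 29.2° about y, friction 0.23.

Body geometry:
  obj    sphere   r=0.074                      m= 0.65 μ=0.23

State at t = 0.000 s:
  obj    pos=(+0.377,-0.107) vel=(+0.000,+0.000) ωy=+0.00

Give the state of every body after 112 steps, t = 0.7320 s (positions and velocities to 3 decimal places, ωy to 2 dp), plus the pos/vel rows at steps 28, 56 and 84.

State at t = 0.7320 s:
  obj    pos=(+1.691,-0.841) vel=(+3.588,-2.005) ωy=+55.51

Key-timestep trajectory:
   step    t(s)  obj.x    obj.z    obj.vx   obj.vz 
     28  0.1830   +0.459  -0.152  +0.897  -0.501
     56  0.3660   +0.706  -0.290  +1.794  -1.003
     84  0.5490   +1.116  -0.519  +2.691  -1.504


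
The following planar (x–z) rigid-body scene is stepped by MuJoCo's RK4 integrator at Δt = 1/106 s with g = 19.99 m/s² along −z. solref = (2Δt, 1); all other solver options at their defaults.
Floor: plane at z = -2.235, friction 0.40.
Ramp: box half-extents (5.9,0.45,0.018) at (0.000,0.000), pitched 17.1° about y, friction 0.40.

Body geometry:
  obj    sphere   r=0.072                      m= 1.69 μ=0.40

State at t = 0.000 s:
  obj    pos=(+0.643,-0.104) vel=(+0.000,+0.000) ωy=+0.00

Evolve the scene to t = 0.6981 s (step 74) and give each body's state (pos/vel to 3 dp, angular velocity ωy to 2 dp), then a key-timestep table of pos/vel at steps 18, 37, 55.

State at t = 0.6981 s:
  obj    pos=(+1.621,-0.405) vel=(+2.801,-0.862) ωy=+40.70

Key-timestep trajectory:
   step    t(s)  obj.x    obj.z    obj.vx   obj.vz 
     18  0.1698   +0.701  -0.122  +0.682  -0.210
     37  0.3491   +0.888  -0.179  +1.401  -0.431
     55  0.5189   +1.183  -0.270  +2.082  -0.641


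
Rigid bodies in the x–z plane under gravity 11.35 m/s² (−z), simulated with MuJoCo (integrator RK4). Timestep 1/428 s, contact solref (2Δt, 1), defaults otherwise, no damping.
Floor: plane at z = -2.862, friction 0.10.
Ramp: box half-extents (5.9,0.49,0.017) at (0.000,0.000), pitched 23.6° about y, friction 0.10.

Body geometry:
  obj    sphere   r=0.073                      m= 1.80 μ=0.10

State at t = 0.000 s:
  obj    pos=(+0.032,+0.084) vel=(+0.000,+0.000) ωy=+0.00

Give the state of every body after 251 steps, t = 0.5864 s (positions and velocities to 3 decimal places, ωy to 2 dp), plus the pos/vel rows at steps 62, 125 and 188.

State at t = 0.5864 s:
  obj    pos=(+0.585,-0.157) vel=(+1.879,-0.837) ωy=+20.81

Key-timestep trajectory:
   step    t(s)  obj.x    obj.z    obj.vx   obj.vz 
     62  0.1449   +0.066  +0.069  +0.467  -0.201
    125  0.2921   +0.169  +0.024  +0.939  -0.410
    188  0.4393   +0.342  -0.051  +1.410  -0.620


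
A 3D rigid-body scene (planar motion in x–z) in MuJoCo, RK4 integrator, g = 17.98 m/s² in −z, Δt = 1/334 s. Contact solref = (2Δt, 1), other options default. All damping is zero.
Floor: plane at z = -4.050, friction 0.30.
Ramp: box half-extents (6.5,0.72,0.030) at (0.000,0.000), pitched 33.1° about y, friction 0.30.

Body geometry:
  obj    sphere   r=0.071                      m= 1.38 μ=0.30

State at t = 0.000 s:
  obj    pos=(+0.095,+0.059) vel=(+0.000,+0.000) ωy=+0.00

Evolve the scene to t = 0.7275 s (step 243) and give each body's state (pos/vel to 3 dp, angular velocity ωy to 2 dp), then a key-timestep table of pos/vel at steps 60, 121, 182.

State at t = 0.7275 s:
  obj    pos=(+1.650,-0.955) vel=(+4.275,-2.787) ωy=+71.85

Key-timestep trajectory:
   step    t(s)  obj.x    obj.z    obj.vx   obj.vz 
     60  0.1796   +0.190  -0.003  +1.056  -0.688
    121  0.3623   +0.481  -0.193  +2.129  -1.388
    182  0.5449   +0.967  -0.510  +3.202  -2.087


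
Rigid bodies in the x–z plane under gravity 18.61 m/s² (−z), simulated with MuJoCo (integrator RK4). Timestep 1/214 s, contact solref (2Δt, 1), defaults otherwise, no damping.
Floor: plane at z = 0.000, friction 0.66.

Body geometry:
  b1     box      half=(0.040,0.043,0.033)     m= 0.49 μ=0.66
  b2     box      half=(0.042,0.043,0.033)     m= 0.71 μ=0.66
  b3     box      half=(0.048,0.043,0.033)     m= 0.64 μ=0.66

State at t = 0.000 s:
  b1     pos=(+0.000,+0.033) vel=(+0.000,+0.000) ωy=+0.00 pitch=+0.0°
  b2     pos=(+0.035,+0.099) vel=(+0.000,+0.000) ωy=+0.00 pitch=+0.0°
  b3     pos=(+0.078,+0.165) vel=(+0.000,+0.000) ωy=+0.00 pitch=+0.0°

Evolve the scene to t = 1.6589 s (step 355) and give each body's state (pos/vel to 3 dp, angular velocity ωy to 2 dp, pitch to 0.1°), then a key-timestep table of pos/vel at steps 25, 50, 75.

State at t = 1.6589 s:
  b1     pos=(+0.000,+0.033) vel=(+0.000,+0.000) ωy=+0.00 pitch=+0.0°
  b2     pos=(+0.080,+0.042) vel=(+0.000,+0.000) ωy=+0.00 pitch=+90.0°
  b3     pos=(+0.266,+0.033) vel=(+0.000,+0.000) ωy=+0.00 pitch=+180.0°

Key-timestep trajectory:
   step    t(s)  b1.x    b1.z    b1.vx   b1.vz   b2.x    b2.z    b2.vx   b2.vz   b3.x    b3.z    b3.vx   b3.vz 
     25  0.1168   +0.000  +0.033  -0.002  +0.000   +0.046  +0.099  +0.225  -0.040   +0.109  +0.146  +0.565  -0.468
     50  0.2336   +0.000  +0.033  +0.000  +0.000   +0.084  +0.040  -0.148  -0.186   +0.190  +0.049  +0.526  +0.360
     75  0.3505   +0.000  +0.033  +0.000  +0.000   +0.080  +0.042  +0.000  +0.000   +0.245  +0.051  +0.556  -0.319


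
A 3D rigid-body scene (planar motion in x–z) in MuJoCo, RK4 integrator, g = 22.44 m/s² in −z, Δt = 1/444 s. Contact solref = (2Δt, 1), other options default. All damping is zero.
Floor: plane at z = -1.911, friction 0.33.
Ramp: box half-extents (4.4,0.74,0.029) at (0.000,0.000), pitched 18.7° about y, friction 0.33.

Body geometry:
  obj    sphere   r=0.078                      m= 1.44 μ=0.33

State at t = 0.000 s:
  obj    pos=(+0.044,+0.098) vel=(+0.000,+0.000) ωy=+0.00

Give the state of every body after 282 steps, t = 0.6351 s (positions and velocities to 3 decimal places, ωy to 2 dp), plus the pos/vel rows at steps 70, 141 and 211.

State at t = 0.6351 s:
  obj    pos=(+1.026,-0.234) vel=(+3.092,-1.046) ωy=+41.84

Key-timestep trajectory:
   step    t(s)  obj.x    obj.z    obj.vx   obj.vz 
     70  0.1577   +0.105  +0.078  +0.768  -0.260
    141  0.3176   +0.290  +0.015  +1.546  -0.523
    211  0.4752   +0.594  -0.088  +2.313  -0.783


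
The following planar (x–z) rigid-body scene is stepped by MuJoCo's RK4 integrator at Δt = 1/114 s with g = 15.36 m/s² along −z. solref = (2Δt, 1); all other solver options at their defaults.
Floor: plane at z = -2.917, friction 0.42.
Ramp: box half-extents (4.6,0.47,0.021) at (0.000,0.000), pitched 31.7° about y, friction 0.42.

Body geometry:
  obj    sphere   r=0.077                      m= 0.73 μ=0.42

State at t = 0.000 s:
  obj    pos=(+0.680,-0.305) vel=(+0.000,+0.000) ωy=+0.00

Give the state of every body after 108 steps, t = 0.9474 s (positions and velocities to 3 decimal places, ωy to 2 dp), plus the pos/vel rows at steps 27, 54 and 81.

State at t = 0.9474 s:
  obj    pos=(+2.881,-1.664) vel=(+4.647,-2.870) ωy=+70.92

Key-timestep trajectory:
   step    t(s)  obj.x    obj.z    obj.vx   obj.vz 
     27  0.2368   +0.818  -0.390  +1.162  -0.718
     54  0.4737   +1.231  -0.645  +2.324  -1.435
     81  0.7105   +1.918  -1.070  +3.485  -2.152


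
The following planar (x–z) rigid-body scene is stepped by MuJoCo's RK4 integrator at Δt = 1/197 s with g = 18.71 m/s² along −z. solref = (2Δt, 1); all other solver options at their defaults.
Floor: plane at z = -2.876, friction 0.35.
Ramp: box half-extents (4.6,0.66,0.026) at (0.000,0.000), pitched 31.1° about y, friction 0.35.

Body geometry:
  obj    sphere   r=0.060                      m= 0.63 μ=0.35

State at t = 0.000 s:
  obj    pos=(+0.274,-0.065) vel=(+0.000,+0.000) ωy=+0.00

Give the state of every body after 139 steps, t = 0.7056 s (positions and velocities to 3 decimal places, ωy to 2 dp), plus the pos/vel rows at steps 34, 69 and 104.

State at t = 0.7056 s:
  obj    pos=(+1.746,-0.953) vel=(+4.171,-2.516) ωy=+81.16

Key-timestep trajectory:
   step    t(s)  obj.x    obj.z    obj.vx   obj.vz 
     34  0.1726   +0.362  -0.118  +1.020  -0.616
     69  0.3503   +0.637  -0.284  +2.071  -1.249
    104  0.5279   +1.098  -0.562  +3.121  -1.883


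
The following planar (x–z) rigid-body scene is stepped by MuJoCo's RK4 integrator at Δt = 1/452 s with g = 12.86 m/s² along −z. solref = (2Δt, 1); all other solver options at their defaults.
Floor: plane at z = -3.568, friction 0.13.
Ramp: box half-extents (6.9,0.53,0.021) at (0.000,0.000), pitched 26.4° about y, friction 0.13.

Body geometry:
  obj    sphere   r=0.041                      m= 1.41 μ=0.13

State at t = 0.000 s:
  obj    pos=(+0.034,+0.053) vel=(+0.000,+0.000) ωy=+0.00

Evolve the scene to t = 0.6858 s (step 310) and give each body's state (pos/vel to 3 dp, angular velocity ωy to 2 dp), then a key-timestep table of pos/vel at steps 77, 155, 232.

State at t = 0.6858 s:
  obj    pos=(+0.924,-0.389) vel=(+2.592,-1.292) ωy=+62.49

Key-timestep trajectory:
   step    t(s)  obj.x    obj.z    obj.vx   obj.vz 
     77  0.1704   +0.089  +0.025  +0.644  -0.325
    155  0.3429   +0.256  -0.058  +1.297  -0.645
    232  0.5133   +0.532  -0.195  +1.940  -0.969


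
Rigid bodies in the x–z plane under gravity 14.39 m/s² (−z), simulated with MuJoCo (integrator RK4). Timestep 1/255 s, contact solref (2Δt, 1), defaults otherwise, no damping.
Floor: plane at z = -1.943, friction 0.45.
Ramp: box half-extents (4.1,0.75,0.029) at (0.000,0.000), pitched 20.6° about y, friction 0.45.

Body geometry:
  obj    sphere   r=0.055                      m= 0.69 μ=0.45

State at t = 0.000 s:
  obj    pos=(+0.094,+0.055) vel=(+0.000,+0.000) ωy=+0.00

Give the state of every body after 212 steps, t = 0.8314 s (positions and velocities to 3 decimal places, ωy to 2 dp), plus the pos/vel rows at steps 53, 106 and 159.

State at t = 0.8314 s:
  obj    pos=(+1.264,-0.385) vel=(+2.814,-1.058) ωy=+54.66

Key-timestep trajectory:
   step    t(s)  obj.x    obj.z    obj.vx   obj.vz 
     53  0.2078   +0.167  +0.027  +0.704  -0.264
    106  0.4157   +0.386  -0.056  +1.407  -0.529
    159  0.6235   +0.752  -0.193  +2.111  -0.793


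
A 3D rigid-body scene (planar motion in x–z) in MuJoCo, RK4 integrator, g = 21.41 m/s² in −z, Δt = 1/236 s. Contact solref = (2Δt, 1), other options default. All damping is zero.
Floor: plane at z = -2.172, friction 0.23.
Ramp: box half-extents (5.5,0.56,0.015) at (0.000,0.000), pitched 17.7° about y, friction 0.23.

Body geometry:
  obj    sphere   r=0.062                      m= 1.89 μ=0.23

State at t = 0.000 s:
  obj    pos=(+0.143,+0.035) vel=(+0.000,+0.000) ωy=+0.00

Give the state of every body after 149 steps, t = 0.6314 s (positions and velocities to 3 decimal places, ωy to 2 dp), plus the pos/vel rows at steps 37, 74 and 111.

State at t = 0.6314 s:
  obj    pos=(+1.026,-0.247) vel=(+2.797,-0.893) ωy=+47.34

Key-timestep trajectory:
   step    t(s)  obj.x    obj.z    obj.vx   obj.vz 
     37  0.1568   +0.198  +0.018  +0.695  -0.222
     74  0.3136   +0.361  -0.034  +1.389  -0.443
    111  0.4703   +0.633  -0.121  +2.083  -0.665


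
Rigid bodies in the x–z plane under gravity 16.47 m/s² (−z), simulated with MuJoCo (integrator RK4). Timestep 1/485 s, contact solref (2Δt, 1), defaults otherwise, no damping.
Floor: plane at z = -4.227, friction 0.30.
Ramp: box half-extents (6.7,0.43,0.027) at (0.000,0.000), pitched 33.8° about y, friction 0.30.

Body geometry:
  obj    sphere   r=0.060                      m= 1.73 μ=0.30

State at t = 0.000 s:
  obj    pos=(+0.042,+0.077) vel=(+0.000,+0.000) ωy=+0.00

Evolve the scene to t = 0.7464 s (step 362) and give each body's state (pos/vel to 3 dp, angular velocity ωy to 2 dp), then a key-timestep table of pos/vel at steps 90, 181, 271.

State at t = 0.7464 s:
  obj    pos=(+1.557,-0.938) vel=(+4.059,-2.717) ωy=+81.40

Key-timestep trajectory:
   step    t(s)  obj.x    obj.z    obj.vx   obj.vz 
     90  0.1856   +0.136  +0.014  +1.009  -0.676
    181  0.3732   +0.421  -0.177  +2.030  -1.359
    271  0.5588   +0.891  -0.492  +3.039  -2.034


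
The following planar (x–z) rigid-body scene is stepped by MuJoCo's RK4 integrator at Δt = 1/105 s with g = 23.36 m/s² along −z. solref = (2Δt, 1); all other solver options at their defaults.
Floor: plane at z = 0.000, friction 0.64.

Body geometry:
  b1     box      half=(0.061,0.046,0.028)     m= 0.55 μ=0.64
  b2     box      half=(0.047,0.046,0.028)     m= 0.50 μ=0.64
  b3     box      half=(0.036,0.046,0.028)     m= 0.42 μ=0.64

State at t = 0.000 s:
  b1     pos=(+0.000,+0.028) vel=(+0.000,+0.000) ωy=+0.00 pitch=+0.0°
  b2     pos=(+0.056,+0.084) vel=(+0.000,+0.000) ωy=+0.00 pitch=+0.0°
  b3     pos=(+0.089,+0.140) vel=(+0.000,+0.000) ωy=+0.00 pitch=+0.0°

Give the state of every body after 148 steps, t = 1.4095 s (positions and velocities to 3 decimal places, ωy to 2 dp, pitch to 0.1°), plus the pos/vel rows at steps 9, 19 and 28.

State at t = 1.4095 s:
  b1     pos=(+0.000,+0.028) vel=(+0.000,+0.000) ωy=+0.00 pitch=+0.0°
  b2     pos=(+0.096,+0.047) vel=(+0.000,+0.000) ωy=+0.00 pitch=+90.0°
  b3     pos=(+0.181,+0.036) vel=(+0.000,+0.000) ωy=+0.00 pitch=+90.0°

Key-timestep trajectory:
   step    t(s)  b1.x    b1.z    b1.vx   b1.vz   b2.x    b2.z    b2.vx   b2.vz   b3.x    b3.z    b3.vx   b3.vz 
      9  0.0857   +0.000  +0.028  -0.002  +0.005   +0.062  +0.084  +0.153  +0.007   +0.106  +0.132  +0.423  -0.257
     19  0.1810   +0.000  +0.028  +0.000  +0.001   +0.090  +0.061  +0.391  -0.906   +0.165  +0.041  +0.745  -1.628
     28  0.2667   +0.000  +0.028  +0.000  +0.000   +0.098  +0.046  -0.077  +0.040   +0.181  +0.035  -0.016  +0.055


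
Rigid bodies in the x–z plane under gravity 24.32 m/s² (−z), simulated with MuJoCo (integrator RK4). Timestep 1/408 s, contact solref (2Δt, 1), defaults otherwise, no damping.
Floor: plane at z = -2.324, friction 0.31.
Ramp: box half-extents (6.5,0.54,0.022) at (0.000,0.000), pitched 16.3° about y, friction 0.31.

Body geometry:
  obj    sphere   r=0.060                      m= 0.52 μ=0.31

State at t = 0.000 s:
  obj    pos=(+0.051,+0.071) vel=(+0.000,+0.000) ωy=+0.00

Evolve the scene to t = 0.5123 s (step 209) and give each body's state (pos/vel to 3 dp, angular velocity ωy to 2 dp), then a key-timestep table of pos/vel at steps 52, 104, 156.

State at t = 0.5123 s:
  obj    pos=(+0.665,-0.109) vel=(+2.397,-0.701) ωy=+41.62

Key-timestep trajectory:
   step    t(s)  obj.x    obj.z    obj.vx   obj.vz 
     52  0.1275   +0.089  +0.059  +0.596  -0.174
    104  0.2549   +0.203  +0.026  +1.193  -0.349
    156  0.3824   +0.393  -0.030  +1.789  -0.523


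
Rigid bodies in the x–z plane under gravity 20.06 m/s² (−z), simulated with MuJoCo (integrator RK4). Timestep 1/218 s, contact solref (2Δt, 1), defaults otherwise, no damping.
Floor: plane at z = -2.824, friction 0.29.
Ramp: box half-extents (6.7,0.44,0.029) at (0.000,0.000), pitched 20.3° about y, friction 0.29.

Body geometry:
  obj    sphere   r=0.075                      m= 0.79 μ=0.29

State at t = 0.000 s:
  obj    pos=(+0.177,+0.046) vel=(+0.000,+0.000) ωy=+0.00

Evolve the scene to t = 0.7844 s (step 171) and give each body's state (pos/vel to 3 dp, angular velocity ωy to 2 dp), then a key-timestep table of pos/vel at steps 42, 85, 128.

State at t = 0.7844 s:
  obj    pos=(+1.611,-0.485) vel=(+3.657,-1.353) ωy=+51.98

Key-timestep trajectory:
   step    t(s)  obj.x    obj.z    obj.vx   obj.vz 
     42  0.1927   +0.263  +0.013  +0.898  -0.332
     85  0.3899   +0.531  -0.086  +1.818  -0.672
    128  0.5872   +0.981  -0.252  +2.738  -1.013
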